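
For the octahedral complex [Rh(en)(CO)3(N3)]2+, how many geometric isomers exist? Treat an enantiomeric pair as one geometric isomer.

An octahedron has six vertices in three trans pairs; every non-trans pair is cis.
Each en is bidentate and must span two cis positions.
There are 2 geometric isomers: CO mer; CO fac.

2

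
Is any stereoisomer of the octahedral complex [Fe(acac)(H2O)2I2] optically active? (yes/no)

yes

The six octahedral sites form three mutually perpendicular trans pairs.
Each acac is bidentate and must span two cis positions.
There are 3 geometric isomers: H2O trans, I cis; H2O cis, I cis (chiral); H2O cis, I trans.
One of these lacks any improper symmetry element and so occurs as an enantiomeric pair, giving 3 + 1 = 4 stereoisomers in total.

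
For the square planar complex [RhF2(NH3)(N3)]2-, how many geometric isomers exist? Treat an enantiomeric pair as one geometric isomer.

In a square planar complex each vertex has one trans partner and two cis neighbours.
Working through the distinct placements yields 2 geometric isomers: F cis; F trans.

2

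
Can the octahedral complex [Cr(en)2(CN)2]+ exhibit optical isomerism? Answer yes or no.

yes

The six octahedral sites form three mutually perpendicular trans pairs.
Each en is bidentate and must span two cis positions.
The distinct arrangements are (2 in all): CN trans; CN cis (chiral).
One of these lacks any improper symmetry element and so occurs as an enantiomeric pair, giving 2 + 1 = 3 stereoisomers in total.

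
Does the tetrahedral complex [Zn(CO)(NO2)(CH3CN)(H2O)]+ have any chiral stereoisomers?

yes

All four vertices of a tetrahedron are equivalent and mutually adjacent, so cis/trans isomerism cannot arise.
Only one geometric arrangement is possible; it has no improper symmetry element, so it exists as a pair of enantiomers (2 stereoisomers).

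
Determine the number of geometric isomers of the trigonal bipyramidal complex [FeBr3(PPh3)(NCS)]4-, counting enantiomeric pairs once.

In a trigonal bipyramid the two axial positions differ from the three equatorial ones.
Systematic placement gives 4 geometric isomers: PPh3 equatorial, NCS equatorial; PPh3 equatorial, NCS axial; PPh3 axial, NCS equatorial; PPh3 axial, NCS axial.

4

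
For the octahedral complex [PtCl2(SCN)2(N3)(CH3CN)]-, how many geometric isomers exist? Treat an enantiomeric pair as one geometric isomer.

Working through the distinct placements yields 6 geometric isomers: Cl cis, SCN trans; Cl cis, SCN cis (3 arrangements, 2 chiral); Cl trans, SCN trans; Cl trans, SCN cis.

6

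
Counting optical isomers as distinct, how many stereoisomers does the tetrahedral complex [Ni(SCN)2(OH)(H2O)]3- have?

1

All four vertices of a tetrahedron are equivalent and mutually adjacent, so cis/trans isomerism cannot arise.
Only one geometric arrangement is possible.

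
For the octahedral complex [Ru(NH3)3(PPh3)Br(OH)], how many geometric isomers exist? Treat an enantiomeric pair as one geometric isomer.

4

Systematic placement gives 4 geometric isomers: NH3 mer (3 arrangements); NH3 fac (chiral).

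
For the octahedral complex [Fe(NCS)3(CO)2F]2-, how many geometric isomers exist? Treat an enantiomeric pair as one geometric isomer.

An octahedron has six vertices in three trans pairs; every non-trans pair is cis.
Working through the distinct placements yields 3 geometric isomers: NCS mer, CO trans; NCS mer, CO cis; NCS fac, CO cis.

3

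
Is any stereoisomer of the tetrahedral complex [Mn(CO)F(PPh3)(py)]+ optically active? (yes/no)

yes

In a tetrahedral complex all four positions are equivalent and every pair of ligands is adjacent — there is no cis/trans distinction.
Only one geometric arrangement is possible; it has no improper symmetry element, so it exists as a pair of enantiomers (2 stereoisomers).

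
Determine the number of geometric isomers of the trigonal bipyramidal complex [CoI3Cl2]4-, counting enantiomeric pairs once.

3

In a trigonal bipyramid the two axial positions differ from the three equatorial ones.
There are 3 geometric isomers: Cl both axial; Cl one axial, one equatorial; Cl both equatorial.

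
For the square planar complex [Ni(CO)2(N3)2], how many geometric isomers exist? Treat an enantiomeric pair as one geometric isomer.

2

A square has two trans pairs of vertices; adjacent vertices are cis.
There are 2 geometric isomers: CO cis; CO trans.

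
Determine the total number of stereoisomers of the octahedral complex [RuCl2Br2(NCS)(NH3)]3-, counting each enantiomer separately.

8

There are 6 geometric isomers: Cl trans, Br trans; Cl cis, Br trans; Cl cis, Br cis (3 arrangements, 2 chiral); Cl trans, Br cis.
Of these, 2 lack any improper symmetry element and so occur as enantiomeric pairs, giving 6 + 2 = 8 stereoisomers in total.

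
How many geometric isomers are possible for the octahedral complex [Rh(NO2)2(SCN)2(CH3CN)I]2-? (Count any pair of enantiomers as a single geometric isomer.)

6

In an octahedral complex each vertex has one trans partner and four cis neighbours.
The distinct arrangements are (6 in all): NO2 trans, SCN trans; NO2 cis, SCN cis (3 arrangements, 2 chiral); NO2 cis, SCN trans; NO2 trans, SCN cis.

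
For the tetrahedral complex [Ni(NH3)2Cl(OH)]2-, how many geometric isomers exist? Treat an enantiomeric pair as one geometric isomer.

1

In a tetrahedral complex all four positions are equivalent and every pair of ligands is adjacent — there is no cis/trans distinction.
Only one geometric arrangement is possible.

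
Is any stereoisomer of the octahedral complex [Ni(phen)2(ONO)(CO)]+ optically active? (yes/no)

The six octahedral sites form three mutually perpendicular trans pairs.
Each phen is bidentate and must span two cis positions.
Working through the distinct placements yields 2 geometric isomers: ONO and CO mutually trans; ONO and CO mutually cis (chiral).
One of these lacks any improper symmetry element and so occurs as an enantiomeric pair, giving 2 + 1 = 3 stereoisomers in total.

yes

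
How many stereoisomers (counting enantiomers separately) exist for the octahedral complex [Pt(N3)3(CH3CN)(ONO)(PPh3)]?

5

In an octahedral complex each vertex has one trans partner and four cis neighbours.
The distinct arrangements are (4 in all): N3 mer (3 arrangements); N3 fac (chiral).
One of these lacks any improper symmetry element and so occurs as an enantiomeric pair, giving 4 + 1 = 5 stereoisomers in total.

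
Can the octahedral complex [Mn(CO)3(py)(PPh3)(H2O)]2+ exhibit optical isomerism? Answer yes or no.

yes

An octahedron has six vertices in three trans pairs; every non-trans pair is cis.
The distinct arrangements are (4 in all): CO mer (3 arrangements); CO fac (chiral).
One of these lacks any improper symmetry element and so occurs as an enantiomeric pair, giving 4 + 1 = 5 stereoisomers in total.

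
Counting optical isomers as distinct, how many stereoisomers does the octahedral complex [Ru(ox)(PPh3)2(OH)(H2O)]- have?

6

The six octahedral sites form three mutually perpendicular trans pairs.
Each ox is bidentate and must span two cis positions.
The distinct arrangements are (4 in all): PPh3 cis (3 arrangements, 2 chiral); PPh3 trans.
Of these, 2 lack any improper symmetry element and so occur as enantiomeric pairs, giving 4 + 2 = 6 stereoisomers in total.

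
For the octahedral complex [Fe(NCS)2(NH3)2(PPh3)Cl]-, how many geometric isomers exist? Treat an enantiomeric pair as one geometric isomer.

The six octahedral sites form three mutually perpendicular trans pairs.
Systematic placement gives 6 geometric isomers: NCS cis, NH3 cis (3 arrangements, 2 chiral); NCS cis, NH3 trans; NCS trans, NH3 cis; NCS trans, NH3 trans.

6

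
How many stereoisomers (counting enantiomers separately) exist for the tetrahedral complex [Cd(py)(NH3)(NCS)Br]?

In a tetrahedral complex all four positions are equivalent and every pair of ligands is adjacent — there is no cis/trans distinction.
Only one geometric arrangement is possible; it has no improper symmetry element, so it exists as a pair of enantiomers (2 stereoisomers).

2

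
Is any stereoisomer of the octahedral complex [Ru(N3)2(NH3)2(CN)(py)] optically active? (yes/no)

yes

There are 6 geometric isomers: N3 cis, NH3 cis (3 arrangements, 2 chiral); N3 cis, NH3 trans; N3 trans, NH3 cis; N3 trans, NH3 trans.
Of these, 2 lack any improper symmetry element and so occur as enantiomeric pairs, giving 6 + 2 = 8 stereoisomers in total.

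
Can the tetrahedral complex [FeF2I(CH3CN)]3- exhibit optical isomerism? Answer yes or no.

no

In a tetrahedral complex all four positions are equivalent and every pair of ligands is adjacent — there is no cis/trans distinction.
Only one geometric arrangement is possible.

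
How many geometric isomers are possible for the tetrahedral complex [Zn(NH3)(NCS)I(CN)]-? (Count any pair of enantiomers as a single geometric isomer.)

In a tetrahedral complex all four positions are equivalent and every pair of ligands is adjacent — there is no cis/trans distinction.
Only one geometric arrangement is possible; it has no improper symmetry element, so it exists as a pair of enantiomers (2 stereoisomers).

1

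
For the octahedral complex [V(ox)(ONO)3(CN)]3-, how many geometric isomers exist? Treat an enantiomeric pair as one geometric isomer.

The six octahedral sites form three mutually perpendicular trans pairs.
Each ox is bidentate and must span two cis positions.
Systematic placement gives 2 geometric isomers: ONO fac; ONO mer.

2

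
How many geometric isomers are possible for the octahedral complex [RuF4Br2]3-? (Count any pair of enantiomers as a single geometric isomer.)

The six octahedral sites form three mutually perpendicular trans pairs.
The distinct arrangements are (2 in all): Br trans; Br cis.

2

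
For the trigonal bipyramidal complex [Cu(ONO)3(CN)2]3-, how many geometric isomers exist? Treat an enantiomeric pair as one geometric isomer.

In a trigonal bipyramid the two axial positions differ from the three equatorial ones.
There are 3 geometric isomers: CN both axial; CN one axial, one equatorial; CN both equatorial.

3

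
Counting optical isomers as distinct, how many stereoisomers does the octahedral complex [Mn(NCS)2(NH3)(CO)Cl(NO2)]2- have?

15

An octahedron has six vertices in three trans pairs; every non-trans pair is cis.
Systematic enumeration (placing each ligand type in turn and discarding arrangements equivalent by rotation or reflection) gives 9 geometric isomers.
Of these, 6 lack any improper symmetry element and so occur as enantiomeric pairs, giving 9 + 6 = 15 stereoisomers in total.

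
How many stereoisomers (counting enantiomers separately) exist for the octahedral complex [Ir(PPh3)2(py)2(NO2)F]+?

In an octahedral complex each vertex has one trans partner and four cis neighbours.
Systematic placement gives 6 geometric isomers: PPh3 trans, py trans; PPh3 cis, py cis (3 arrangements, 2 chiral); PPh3 cis, py trans; PPh3 trans, py cis.
Of these, 2 lack any improper symmetry element and so occur as enantiomeric pairs, giving 6 + 2 = 8 stereoisomers in total.

8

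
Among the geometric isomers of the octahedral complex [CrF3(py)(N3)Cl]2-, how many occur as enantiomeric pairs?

An octahedron has six vertices in three trans pairs; every non-trans pair is cis.
The distinct arrangements are (4 in all): F mer (3 arrangements); F fac (chiral).
One of these lacks any improper symmetry element and so occurs as an enantiomeric pair, giving 4 + 1 = 5 stereoisomers in total.

1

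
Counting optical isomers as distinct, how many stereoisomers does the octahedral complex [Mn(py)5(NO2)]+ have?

The six octahedral sites form three mutually perpendicular trans pairs.
Only one geometric arrangement is possible.

1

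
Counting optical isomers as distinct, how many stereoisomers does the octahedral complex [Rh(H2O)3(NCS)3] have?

Working through the distinct placements yields 2 geometric isomers: H2O mer; H2O fac.
Each arrangement has an internal mirror plane or centre of symmetry, so none is chiral.

2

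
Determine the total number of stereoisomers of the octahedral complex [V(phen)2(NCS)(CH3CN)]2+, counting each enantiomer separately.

3

Each phen is bidentate and must span two cis positions.
There are 2 geometric isomers: NCS and CH3CN mutually trans; NCS and CH3CN mutually cis (chiral).
One of these lacks any improper symmetry element and so occurs as an enantiomeric pair, giving 2 + 1 = 3 stereoisomers in total.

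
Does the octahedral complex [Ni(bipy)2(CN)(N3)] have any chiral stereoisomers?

yes

In an octahedral complex each vertex has one trans partner and four cis neighbours.
Each bipy is bidentate and must span two cis positions.
Working through the distinct placements yields 2 geometric isomers: CN and N3 mutually trans; CN and N3 mutually cis (chiral).
One of these lacks any improper symmetry element and so occurs as an enantiomeric pair, giving 2 + 1 = 3 stereoisomers in total.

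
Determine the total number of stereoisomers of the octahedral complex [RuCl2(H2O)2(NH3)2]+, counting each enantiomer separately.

Working through the distinct placements yields 5 geometric isomers: Cl trans, H2O trans, NH3 trans; Cl trans, H2O cis, NH3 cis; Cl cis, H2O cis, NH3 trans; Cl cis, H2O cis, NH3 cis (chiral); Cl cis, H2O trans, NH3 cis.
One of these lacks any improper symmetry element and so occurs as an enantiomeric pair, giving 5 + 1 = 6 stereoisomers in total.

6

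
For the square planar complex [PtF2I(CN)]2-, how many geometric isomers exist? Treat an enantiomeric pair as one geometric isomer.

In a square planar complex each vertex has one trans partner and two cis neighbours.
Working through the distinct placements yields 2 geometric isomers: F cis; F trans.

2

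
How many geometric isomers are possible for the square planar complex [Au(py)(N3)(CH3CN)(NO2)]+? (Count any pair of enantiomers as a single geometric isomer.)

A square has two trans pairs of vertices; adjacent vertices are cis.
There are 3 geometric isomers: (CH3CN/NO2 trans, N3/py trans); (CH3CN/py trans, N3/NO2 trans); (CH3CN/N3 trans, NO2/py trans).

3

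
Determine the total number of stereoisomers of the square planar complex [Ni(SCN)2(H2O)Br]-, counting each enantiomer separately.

Working through the distinct placements yields 2 geometric isomers: SCN cis; SCN trans.
Each arrangement has an internal mirror plane or centre of symmetry, so none is chiral.

2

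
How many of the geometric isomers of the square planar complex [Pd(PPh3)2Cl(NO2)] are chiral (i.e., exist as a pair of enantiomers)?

A square has two trans pairs of vertices; adjacent vertices are cis.
Working through the distinct placements yields 2 geometric isomers: PPh3 cis; PPh3 trans.
Each arrangement has an internal mirror plane or centre of symmetry, so none is chiral.

0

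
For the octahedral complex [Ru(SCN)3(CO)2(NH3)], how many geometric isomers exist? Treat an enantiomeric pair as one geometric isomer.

Systematic placement gives 3 geometric isomers: SCN mer, CO trans; SCN mer, CO cis; SCN fac, CO cis.

3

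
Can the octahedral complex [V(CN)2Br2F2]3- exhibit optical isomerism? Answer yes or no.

yes

The six octahedral sites form three mutually perpendicular trans pairs.
There are 5 geometric isomers: CN trans, Br trans, F trans; CN cis, Br trans, F cis; CN cis, Br cis, F trans; CN cis, Br cis, F cis (chiral); CN trans, Br cis, F cis.
One of these lacks any improper symmetry element and so occurs as an enantiomeric pair, giving 5 + 1 = 6 stereoisomers in total.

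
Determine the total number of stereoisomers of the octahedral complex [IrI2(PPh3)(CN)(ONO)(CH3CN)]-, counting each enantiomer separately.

In an octahedral complex each vertex has one trans partner and four cis neighbours.
Exhaustive case analysis gives 9 geometric isomers.
Of these, 6 lack any improper symmetry element and so occur as enantiomeric pairs, giving 9 + 6 = 15 stereoisomers in total.

15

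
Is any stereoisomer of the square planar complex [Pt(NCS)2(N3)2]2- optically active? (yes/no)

In a square planar complex each vertex has one trans partner and two cis neighbours.
There are 2 geometric isomers: NCS cis; NCS trans.
Each arrangement has an internal mirror plane or centre of symmetry, so none is chiral.

no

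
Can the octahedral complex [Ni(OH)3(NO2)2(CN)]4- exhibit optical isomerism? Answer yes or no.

An octahedron has six vertices in three trans pairs; every non-trans pair is cis.
There are 3 geometric isomers: OH mer, NO2 cis; OH mer, NO2 trans; OH fac, NO2 cis.
Each arrangement has an internal mirror plane or centre of symmetry, so none is chiral.

no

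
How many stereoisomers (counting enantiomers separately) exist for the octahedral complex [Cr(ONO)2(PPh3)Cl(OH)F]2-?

15

Systematic enumeration (placing each ligand type in turn and discarding arrangements equivalent by rotation or reflection) gives 9 geometric isomers.
Of these, 6 lack any improper symmetry element and so occur as enantiomeric pairs, giving 9 + 6 = 15 stereoisomers in total.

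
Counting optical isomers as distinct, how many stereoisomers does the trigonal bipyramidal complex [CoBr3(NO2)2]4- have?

A trigonal bipyramid has two axial and three equatorial sites, which are chemically inequivalent.
Systematic placement gives 3 geometric isomers: NO2 both equatorial; NO2 one axial, one equatorial; NO2 both axial.
Each arrangement has an internal mirror plane or centre of symmetry, so none is chiral.

3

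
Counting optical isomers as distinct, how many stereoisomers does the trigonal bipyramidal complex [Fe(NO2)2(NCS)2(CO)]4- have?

6

In a trigonal bipyramid the two axial positions differ from the three equatorial ones.
Systematic enumeration (placing each ligand type in turn and discarding arrangements equivalent by rotation or reflection) gives 5 geometric isomers.
One of these lacks any improper symmetry element and so occurs as an enantiomeric pair, giving 5 + 1 = 6 stereoisomers in total.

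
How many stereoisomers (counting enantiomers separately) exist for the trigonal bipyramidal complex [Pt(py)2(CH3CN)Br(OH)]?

10

In a trigonal bipyramid the two axial positions differ from the three equatorial ones.
Exhaustive case analysis gives 7 geometric isomers.
Of these, 3 lack any improper symmetry element and so occur as enantiomeric pairs, giving 7 + 3 = 10 stereoisomers in total.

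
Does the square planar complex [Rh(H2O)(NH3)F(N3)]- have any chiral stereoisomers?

In a square planar complex each vertex has one trans partner and two cis neighbours.
There are 3 geometric isomers: (F/N3 trans, H2O/NH3 trans); (F/NH3 trans, H2O/N3 trans); (F/H2O trans, N3/NH3 trans).
Each arrangement has an internal mirror plane or centre of symmetry, so none is chiral.

no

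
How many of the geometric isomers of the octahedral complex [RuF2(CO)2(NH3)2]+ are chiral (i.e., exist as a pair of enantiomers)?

1

An octahedron has six vertices in three trans pairs; every non-trans pair is cis.
The distinct arrangements are (5 in all): F trans, CO trans, NH3 trans; F cis, CO trans, NH3 cis; F cis, CO cis, NH3 trans; F cis, CO cis, NH3 cis (chiral); F trans, CO cis, NH3 cis.
One of these lacks any improper symmetry element and so occurs as an enantiomeric pair, giving 5 + 1 = 6 stereoisomers in total.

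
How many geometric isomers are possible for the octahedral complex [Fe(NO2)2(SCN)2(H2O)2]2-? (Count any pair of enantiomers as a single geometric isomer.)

5

Working through the distinct placements yields 5 geometric isomers: NO2 trans, SCN trans, H2O trans; NO2 cis, SCN cis, H2O trans; NO2 cis, SCN trans, H2O cis; NO2 cis, SCN cis, H2O cis (chiral); NO2 trans, SCN cis, H2O cis.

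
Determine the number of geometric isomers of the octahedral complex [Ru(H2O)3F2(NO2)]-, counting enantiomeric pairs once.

An octahedron has six vertices in three trans pairs; every non-trans pair is cis.
The distinct arrangements are (3 in all): H2O mer, F trans; H2O fac, F cis; H2O mer, F cis.

3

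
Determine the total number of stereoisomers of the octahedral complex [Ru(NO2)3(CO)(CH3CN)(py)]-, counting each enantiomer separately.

5

The six octahedral sites form three mutually perpendicular trans pairs.
The distinct arrangements are (4 in all): NO2 mer (3 arrangements); NO2 fac (chiral).
One of these lacks any improper symmetry element and so occurs as an enantiomeric pair, giving 4 + 1 = 5 stereoisomers in total.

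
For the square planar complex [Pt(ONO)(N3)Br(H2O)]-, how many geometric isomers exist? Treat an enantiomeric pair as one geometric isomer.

3

Systematic placement gives 3 geometric isomers: (Br/N3 trans, H2O/ONO trans); (Br/ONO trans, H2O/N3 trans); (Br/H2O trans, N3/ONO trans).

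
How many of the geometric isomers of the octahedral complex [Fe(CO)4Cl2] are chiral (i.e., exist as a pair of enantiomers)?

Systematic placement gives 2 geometric isomers: Cl trans; Cl cis.
Each arrangement has an internal mirror plane or centre of symmetry, so none is chiral.

0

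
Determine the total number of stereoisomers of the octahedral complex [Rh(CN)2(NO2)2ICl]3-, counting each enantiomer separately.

8

The six octahedral sites form three mutually perpendicular trans pairs.
Systematic placement gives 6 geometric isomers: CN trans, NO2 trans; CN trans, NO2 cis; CN cis, NO2 trans; CN cis, NO2 cis (3 arrangements, 2 chiral).
Of these, 2 lack any improper symmetry element and so occur as enantiomeric pairs, giving 6 + 2 = 8 stereoisomers in total.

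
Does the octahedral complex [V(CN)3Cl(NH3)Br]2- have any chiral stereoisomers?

Working through the distinct placements yields 4 geometric isomers: CN mer (3 arrangements); CN fac (chiral).
One of these lacks any improper symmetry element and so occurs as an enantiomeric pair, giving 4 + 1 = 5 stereoisomers in total.

yes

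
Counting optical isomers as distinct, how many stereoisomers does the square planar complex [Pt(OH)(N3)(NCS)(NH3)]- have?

Systematic placement gives 3 geometric isomers: (N3/NH3 trans, NCS/OH trans); (N3/OH trans, NCS/NH3 trans); (N3/NCS trans, NH3/OH trans).
Each arrangement has an internal mirror plane or centre of symmetry, so none is chiral.

3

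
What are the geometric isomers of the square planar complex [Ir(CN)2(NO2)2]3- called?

A square has two trans pairs of vertices; adjacent vertices are cis.
The distinct arrangements are (2 in all): CN cis; CN trans.

cis and trans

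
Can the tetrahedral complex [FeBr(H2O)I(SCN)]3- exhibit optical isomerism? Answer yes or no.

All four vertices of a tetrahedron are equivalent and mutually adjacent, so cis/trans isomerism cannot arise.
Only one geometric arrangement is possible; it has no improper symmetry element, so it exists as a pair of enantiomers (2 stereoisomers).

yes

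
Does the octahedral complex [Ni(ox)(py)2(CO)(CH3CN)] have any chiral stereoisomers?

yes

The six octahedral sites form three mutually perpendicular trans pairs.
Each ox is bidentate and must span two cis positions.
The distinct arrangements are (4 in all): py cis (3 arrangements, 2 chiral); py trans.
Of these, 2 lack any improper symmetry element and so occur as enantiomeric pairs, giving 4 + 2 = 6 stereoisomers in total.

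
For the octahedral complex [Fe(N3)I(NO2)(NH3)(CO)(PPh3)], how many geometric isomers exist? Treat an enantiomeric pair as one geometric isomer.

15

An octahedron has six vertices in three trans pairs; every non-trans pair is cis.
Placing the ligands in turn and identifying arrangements related by rotation or reflection leaves 15 distinct geometric isomers.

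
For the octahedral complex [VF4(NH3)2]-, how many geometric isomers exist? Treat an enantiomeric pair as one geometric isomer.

2

An octahedron has six vertices in three trans pairs; every non-trans pair is cis.
Working through the distinct placements yields 2 geometric isomers: NH3 trans; NH3 cis.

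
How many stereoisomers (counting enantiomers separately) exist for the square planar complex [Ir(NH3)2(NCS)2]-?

2

In a square planar complex each vertex has one trans partner and two cis neighbours.
Working through the distinct placements yields 2 geometric isomers: NH3 cis; NH3 trans.
Each arrangement has an internal mirror plane or centre of symmetry, so none is chiral.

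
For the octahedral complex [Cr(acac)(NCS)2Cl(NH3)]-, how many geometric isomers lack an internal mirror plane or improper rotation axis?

2

An octahedron has six vertices in three trans pairs; every non-trans pair is cis.
Each acac is bidentate and must span two cis positions.
There are 4 geometric isomers: NCS cis (3 arrangements, 2 chiral); NCS trans.
Of these, 2 lack any improper symmetry element and so occur as enantiomeric pairs, giving 4 + 2 = 6 stereoisomers in total.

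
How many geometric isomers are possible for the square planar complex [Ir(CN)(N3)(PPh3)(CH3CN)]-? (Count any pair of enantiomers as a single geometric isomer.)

In a square planar complex each vertex has one trans partner and two cis neighbours.
Working through the distinct placements yields 3 geometric isomers: (CH3CN/N3 trans, CN/PPh3 trans); (CH3CN/PPh3 trans, CN/N3 trans); (CH3CN/CN trans, N3/PPh3 trans).

3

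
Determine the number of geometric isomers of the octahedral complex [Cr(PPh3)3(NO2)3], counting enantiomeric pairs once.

An octahedron has six vertices in three trans pairs; every non-trans pair is cis.
There are 2 geometric isomers: PPh3 mer; PPh3 fac.

2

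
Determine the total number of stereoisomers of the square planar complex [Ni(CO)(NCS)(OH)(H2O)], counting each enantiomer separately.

3

A square has two trans pairs of vertices; adjacent vertices are cis.
Working through the distinct placements yields 3 geometric isomers: (CO/NCS trans, H2O/OH trans); (CO/OH trans, H2O/NCS trans); (CO/H2O trans, NCS/OH trans).
Each arrangement has an internal mirror plane or centre of symmetry, so none is chiral.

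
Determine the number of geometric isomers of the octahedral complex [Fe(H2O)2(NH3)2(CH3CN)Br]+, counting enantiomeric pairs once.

6

The six octahedral sites form three mutually perpendicular trans pairs.
Systematic placement gives 6 geometric isomers: H2O trans, NH3 trans; H2O cis, NH3 cis (3 arrangements, 2 chiral); H2O cis, NH3 trans; H2O trans, NH3 cis.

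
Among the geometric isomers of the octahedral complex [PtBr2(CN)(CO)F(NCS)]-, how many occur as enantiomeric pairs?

6

The six octahedral sites form three mutually perpendicular trans pairs.
Systematic enumeration (placing each ligand type in turn and discarding arrangements equivalent by rotation or reflection) gives 9 geometric isomers.
Of these, 6 lack any improper symmetry element and so occur as enantiomeric pairs, giving 9 + 6 = 15 stereoisomers in total.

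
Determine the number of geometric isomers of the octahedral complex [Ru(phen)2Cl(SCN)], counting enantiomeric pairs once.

2

In an octahedral complex each vertex has one trans partner and four cis neighbours.
Each phen is bidentate and must span two cis positions.
There are 2 geometric isomers: Cl and SCN mutually trans; Cl and SCN mutually cis (chiral).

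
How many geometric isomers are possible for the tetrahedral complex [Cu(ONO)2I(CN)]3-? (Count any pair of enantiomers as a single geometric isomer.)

1

Only one geometric arrangement is possible.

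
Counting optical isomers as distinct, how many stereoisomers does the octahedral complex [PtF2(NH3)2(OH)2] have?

6

There are 5 geometric isomers: F trans, NH3 trans, OH trans; F trans, NH3 cis, OH cis; F cis, NH3 cis, OH trans; F cis, NH3 cis, OH cis (chiral); F cis, NH3 trans, OH cis.
One of these lacks any improper symmetry element and so occurs as an enantiomeric pair, giving 5 + 1 = 6 stereoisomers in total.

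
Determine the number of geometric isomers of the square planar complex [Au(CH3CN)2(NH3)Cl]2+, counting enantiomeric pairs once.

A square has two trans pairs of vertices; adjacent vertices are cis.
Systematic placement gives 2 geometric isomers: CH3CN cis; CH3CN trans.

2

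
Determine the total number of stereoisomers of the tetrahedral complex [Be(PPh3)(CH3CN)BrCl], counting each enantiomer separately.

2

All four vertices of a tetrahedron are equivalent and mutually adjacent, so cis/trans isomerism cannot arise.
Only one geometric arrangement is possible; it has no improper symmetry element, so it exists as a pair of enantiomers (2 stereoisomers).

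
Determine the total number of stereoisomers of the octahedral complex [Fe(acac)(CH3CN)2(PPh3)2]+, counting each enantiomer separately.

In an octahedral complex each vertex has one trans partner and four cis neighbours.
Each acac is bidentate and must span two cis positions.
Systematic placement gives 3 geometric isomers: CH3CN trans, PPh3 cis; CH3CN cis, PPh3 cis (chiral); CH3CN cis, PPh3 trans.
One of these lacks any improper symmetry element and so occurs as an enantiomeric pair, giving 3 + 1 = 4 stereoisomers in total.

4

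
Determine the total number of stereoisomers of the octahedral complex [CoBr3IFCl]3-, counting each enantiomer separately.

5

An octahedron has six vertices in three trans pairs; every non-trans pair is cis.
The distinct arrangements are (4 in all): Br mer (3 arrangements); Br fac (chiral).
One of these lacks any improper symmetry element and so occurs as an enantiomeric pair, giving 4 + 1 = 5 stereoisomers in total.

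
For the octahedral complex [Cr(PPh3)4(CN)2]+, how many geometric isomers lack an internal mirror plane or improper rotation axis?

In an octahedral complex each vertex has one trans partner and four cis neighbours.
The distinct arrangements are (2 in all): CN trans; CN cis.
Each arrangement has an internal mirror plane or centre of symmetry, so none is chiral.

0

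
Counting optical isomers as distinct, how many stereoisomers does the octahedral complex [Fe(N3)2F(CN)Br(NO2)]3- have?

Exhaustive case analysis gives 9 geometric isomers.
Of these, 6 lack any improper symmetry element and so occur as enantiomeric pairs, giving 9 + 6 = 15 stereoisomers in total.

15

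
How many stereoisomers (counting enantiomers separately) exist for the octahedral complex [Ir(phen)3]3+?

2

Each phen is bidentate and must span two cis positions.
Only one geometric arrangement is possible; it has no improper symmetry element, so it exists as a pair of enantiomers (2 stereoisomers).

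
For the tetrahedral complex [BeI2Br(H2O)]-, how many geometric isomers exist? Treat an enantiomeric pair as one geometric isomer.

Only one geometric arrangement is possible.

1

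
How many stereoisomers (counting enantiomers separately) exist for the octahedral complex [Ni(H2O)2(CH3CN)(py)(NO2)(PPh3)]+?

Exhaustive case analysis gives 9 geometric isomers.
Of these, 6 lack any improper symmetry element and so occur as enantiomeric pairs, giving 9 + 6 = 15 stereoisomers in total.

15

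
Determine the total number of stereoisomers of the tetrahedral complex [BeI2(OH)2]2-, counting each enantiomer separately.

1

In a tetrahedral complex all four positions are equivalent and every pair of ligands is adjacent — there is no cis/trans distinction.
Only one geometric arrangement is possible.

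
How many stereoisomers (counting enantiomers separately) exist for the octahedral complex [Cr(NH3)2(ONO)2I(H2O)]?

In an octahedral complex each vertex has one trans partner and four cis neighbours.
Working through the distinct placements yields 6 geometric isomers: NH3 trans, ONO trans; NH3 cis, ONO cis (3 arrangements, 2 chiral); NH3 cis, ONO trans; NH3 trans, ONO cis.
Of these, 2 lack any improper symmetry element and so occur as enantiomeric pairs, giving 6 + 2 = 8 stereoisomers in total.

8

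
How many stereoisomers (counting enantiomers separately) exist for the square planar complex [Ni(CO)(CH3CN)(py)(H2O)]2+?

A square has two trans pairs of vertices; adjacent vertices are cis.
There are 3 geometric isomers: (CH3CN/H2O trans, CO/py trans); (CH3CN/py trans, CO/H2O trans); (CH3CN/CO trans, H2O/py trans).
Each arrangement has an internal mirror plane or centre of symmetry, so none is chiral.

3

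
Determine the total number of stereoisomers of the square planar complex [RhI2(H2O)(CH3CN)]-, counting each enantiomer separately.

In a square planar complex each vertex has one trans partner and two cis neighbours.
There are 2 geometric isomers: I cis; I trans.
Each arrangement has an internal mirror plane or centre of symmetry, so none is chiral.

2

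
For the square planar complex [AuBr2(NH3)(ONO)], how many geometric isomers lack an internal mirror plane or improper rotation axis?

A square has two trans pairs of vertices; adjacent vertices are cis.
The distinct arrangements are (2 in all): Br cis; Br trans.
Each arrangement has an internal mirror plane or centre of symmetry, so none is chiral.

0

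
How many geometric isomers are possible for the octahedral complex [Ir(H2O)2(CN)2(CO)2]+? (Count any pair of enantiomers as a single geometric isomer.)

In an octahedral complex each vertex has one trans partner and four cis neighbours.
There are 5 geometric isomers: H2O trans, CN trans, CO trans; H2O cis, CN trans, CO cis; H2O trans, CN cis, CO cis; H2O cis, CN cis, CO cis (chiral); H2O cis, CN cis, CO trans.

5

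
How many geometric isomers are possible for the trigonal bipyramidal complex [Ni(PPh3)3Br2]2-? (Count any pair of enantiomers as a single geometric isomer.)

3

In a trigonal bipyramid the two axial positions differ from the three equatorial ones.
The distinct arrangements are (3 in all): Br both axial; Br one axial, one equatorial; Br both equatorial.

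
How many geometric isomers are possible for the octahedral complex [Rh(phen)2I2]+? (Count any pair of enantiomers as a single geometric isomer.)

2

An octahedron has six vertices in three trans pairs; every non-trans pair is cis.
Each phen is bidentate and must span two cis positions.
Systematic placement gives 2 geometric isomers: I trans; I cis (chiral).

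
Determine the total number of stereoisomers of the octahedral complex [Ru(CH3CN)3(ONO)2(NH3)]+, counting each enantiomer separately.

3

The distinct arrangements are (3 in all): CH3CN mer, ONO trans; CH3CN mer, ONO cis; CH3CN fac, ONO cis.
Each arrangement has an internal mirror plane or centre of symmetry, so none is chiral.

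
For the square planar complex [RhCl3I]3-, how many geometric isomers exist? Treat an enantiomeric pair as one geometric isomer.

1

Only one geometric arrangement is possible.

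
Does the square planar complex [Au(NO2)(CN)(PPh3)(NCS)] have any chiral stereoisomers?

no

The distinct arrangements are (3 in all): (CN/NO2 trans, NCS/PPh3 trans); (CN/PPh3 trans, NCS/NO2 trans); (CN/NCS trans, NO2/PPh3 trans).
Each arrangement has an internal mirror plane or centre of symmetry, so none is chiral.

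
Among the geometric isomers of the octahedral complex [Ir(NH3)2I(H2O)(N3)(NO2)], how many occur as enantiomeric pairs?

6

Exhaustive case analysis gives 9 geometric isomers.
Of these, 6 lack any improper symmetry element and so occur as enantiomeric pairs, giving 9 + 6 = 15 stereoisomers in total.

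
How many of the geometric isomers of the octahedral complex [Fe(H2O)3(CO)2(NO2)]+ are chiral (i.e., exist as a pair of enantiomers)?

0

Systematic placement gives 3 geometric isomers: H2O mer, CO trans; H2O fac, CO cis; H2O mer, CO cis.
Each arrangement has an internal mirror plane or centre of symmetry, so none is chiral.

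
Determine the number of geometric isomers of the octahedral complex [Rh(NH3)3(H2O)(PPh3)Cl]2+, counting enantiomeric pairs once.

4

The six octahedral sites form three mutually perpendicular trans pairs.
Working through the distinct placements yields 4 geometric isomers: NH3 mer (3 arrangements); NH3 fac (chiral).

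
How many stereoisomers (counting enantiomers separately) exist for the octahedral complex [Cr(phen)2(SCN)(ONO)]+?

The six octahedral sites form three mutually perpendicular trans pairs.
Each phen is bidentate and must span two cis positions.
Working through the distinct placements yields 2 geometric isomers: SCN and ONO mutually trans; SCN and ONO mutually cis (chiral).
One of these lacks any improper symmetry element and so occurs as an enantiomeric pair, giving 2 + 1 = 3 stereoisomers in total.

3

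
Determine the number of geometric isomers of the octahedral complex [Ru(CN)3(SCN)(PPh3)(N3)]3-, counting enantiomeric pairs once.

An octahedron has six vertices in three trans pairs; every non-trans pair is cis.
Systematic placement gives 4 geometric isomers: CN mer (3 arrangements); CN fac (chiral).

4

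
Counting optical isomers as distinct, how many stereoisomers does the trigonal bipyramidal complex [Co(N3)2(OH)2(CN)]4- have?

6

In a trigonal bipyramid the two axial positions differ from the three equatorial ones.
Systematic enumeration (placing each ligand type in turn and discarding arrangements equivalent by rotation or reflection) gives 5 geometric isomers.
One of these lacks any improper symmetry element and so occurs as an enantiomeric pair, giving 5 + 1 = 6 stereoisomers in total.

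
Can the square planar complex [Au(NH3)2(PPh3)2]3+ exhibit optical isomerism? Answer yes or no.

A square has two trans pairs of vertices; adjacent vertices are cis.
The distinct arrangements are (2 in all): NH3 cis; NH3 trans.
Each arrangement has an internal mirror plane or centre of symmetry, so none is chiral.

no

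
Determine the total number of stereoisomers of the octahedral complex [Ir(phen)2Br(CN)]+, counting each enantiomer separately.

3

In an octahedral complex each vertex has one trans partner and four cis neighbours.
Each phen is bidentate and must span two cis positions.
There are 2 geometric isomers: Br and CN mutually trans; Br and CN mutually cis (chiral).
One of these lacks any improper symmetry element and so occurs as an enantiomeric pair, giving 2 + 1 = 3 stereoisomers in total.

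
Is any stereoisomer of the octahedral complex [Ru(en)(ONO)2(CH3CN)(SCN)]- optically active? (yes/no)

In an octahedral complex each vertex has one trans partner and four cis neighbours.
Each en is bidentate and must span two cis positions.
Working through the distinct placements yields 4 geometric isomers: ONO cis (3 arrangements, 2 chiral); ONO trans.
Of these, 2 lack any improper symmetry element and so occur as enantiomeric pairs, giving 4 + 2 = 6 stereoisomers in total.

yes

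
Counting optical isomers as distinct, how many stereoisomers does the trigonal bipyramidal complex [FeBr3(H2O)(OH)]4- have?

4

A trigonal bipyramid has two axial and three equatorial sites, which are chemically inequivalent.
The distinct arrangements are (4 in all): H2O equatorial, OH equatorial; H2O axial, OH equatorial; H2O equatorial, OH axial; H2O axial, OH axial.
Each arrangement has an internal mirror plane or centre of symmetry, so none is chiral.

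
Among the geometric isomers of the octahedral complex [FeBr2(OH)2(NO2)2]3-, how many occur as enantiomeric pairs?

An octahedron has six vertices in three trans pairs; every non-trans pair is cis.
Working through the distinct placements yields 5 geometric isomers: Br trans, OH trans, NO2 trans; Br trans, OH cis, NO2 cis; Br cis, OH trans, NO2 cis; Br cis, OH cis, NO2 cis (chiral); Br cis, OH cis, NO2 trans.
One of these lacks any improper symmetry element and so occurs as an enantiomeric pair, giving 5 + 1 = 6 stereoisomers in total.

1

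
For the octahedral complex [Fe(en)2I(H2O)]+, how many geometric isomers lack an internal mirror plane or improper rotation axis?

Each en is bidentate and must span two cis positions.
Systematic placement gives 2 geometric isomers: I and H2O mutually trans; I and H2O mutually cis (chiral).
One of these lacks any improper symmetry element and so occurs as an enantiomeric pair, giving 2 + 1 = 3 stereoisomers in total.

1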